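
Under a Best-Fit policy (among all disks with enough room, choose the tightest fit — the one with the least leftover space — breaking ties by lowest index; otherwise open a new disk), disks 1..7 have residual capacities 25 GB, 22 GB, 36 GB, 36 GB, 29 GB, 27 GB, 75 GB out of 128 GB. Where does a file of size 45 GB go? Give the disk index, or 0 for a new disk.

Disks with room: disk 7 (75 GB).
Tightest fit is disk 7 with 75 GB free.

7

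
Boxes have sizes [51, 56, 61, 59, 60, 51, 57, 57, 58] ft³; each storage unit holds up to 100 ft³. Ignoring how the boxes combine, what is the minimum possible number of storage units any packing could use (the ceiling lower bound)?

Total size = 51 + 56 + 61 + 59 + 60 + 51 + 57 + 57 + 58 = 510 ft³.
⌈510 / 100⌉ = 6.

6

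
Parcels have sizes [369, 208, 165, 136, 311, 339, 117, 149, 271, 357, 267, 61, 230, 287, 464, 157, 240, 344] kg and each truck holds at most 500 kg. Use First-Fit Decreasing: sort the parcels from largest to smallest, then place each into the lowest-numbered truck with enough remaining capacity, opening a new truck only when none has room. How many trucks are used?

Sorted descending: 464, 369, 357, 344, 339, 311, 287, 271, 267, 240, 230, 208, 165, 157, 149, 136, 117, 61.
Put 464 kg in truck 1; 36 kg remain.
Put 369 kg in truck 2; 131 kg remain.
Put 357 kg in truck 3; 143 kg remain.
Put 344 kg in truck 4; 156 kg remain.
Put 339 kg in truck 5; 161 kg remain.
Put 311 kg in truck 6; 189 kg remain.
Put 287 kg in truck 7; 213 kg remain.
Put 271 kg in truck 8; 229 kg remain.
Put 267 kg in truck 9; 233 kg remain.
Put 240 kg in truck 10; 260 kg remain.
Put 230 kg in truck 9; 3 kg remain.
Put 208 kg in truck 7; 5 kg remain.
Put 165 kg in truck 6; 24 kg remain.
Put 157 kg in truck 5; 4 kg remain.
Put 149 kg in truck 4; 7 kg remain.
Put 136 kg in truck 3; 7 kg remain.
Put 117 kg in truck 2; 14 kg remain.
Put 61 kg in truck 8; 168 kg remain.

10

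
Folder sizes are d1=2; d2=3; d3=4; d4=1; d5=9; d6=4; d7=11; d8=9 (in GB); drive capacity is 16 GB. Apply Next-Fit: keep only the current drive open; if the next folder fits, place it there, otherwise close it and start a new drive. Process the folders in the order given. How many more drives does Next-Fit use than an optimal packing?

Next-Fit: [2,3,4,1] [9,4] [11] [9] → 4 drives.
Total size 43 GB; any packing needs at least ⌈43/16⌉ = 3 drives.
An optimal packing achieves that bound: [11,4,1] [9,4,3] [9,2] → 3 drives.
Excess: 4 − 3 = 1.

1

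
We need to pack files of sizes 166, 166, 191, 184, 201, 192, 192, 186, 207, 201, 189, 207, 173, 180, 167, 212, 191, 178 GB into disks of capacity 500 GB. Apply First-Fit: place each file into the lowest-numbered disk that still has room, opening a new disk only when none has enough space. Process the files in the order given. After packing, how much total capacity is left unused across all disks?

1117

disk 1: place 166 GB, 334 GB left
disk 1: place 166 GB, 168 GB left
disk 2: place 191 GB, 309 GB left
disk 2: place 184 GB, 125 GB left
disk 3: place 201 GB, 299 GB left
disk 3: place 192 GB, 107 GB left
disk 4: place 192 GB, 308 GB left
disk 4: place 186 GB, 122 GB left
disk 5: place 207 GB, 293 GB left
disk 5: place 201 GB, 92 GB left
disk 6: place 189 GB, 311 GB left
disk 6: place 207 GB, 104 GB left
disk 7: place 173 GB, 327 GB left
disk 7: place 180 GB, 147 GB left
disk 1: place 167 GB, 1 GB left
disk 8: place 212 GB, 288 GB left
disk 8: place 191 GB, 97 GB left
disk 9: place 178 GB, 322 GB left
9 disks × 500 GB = 4500 GB; used 3383 GB; unused 1117 GB.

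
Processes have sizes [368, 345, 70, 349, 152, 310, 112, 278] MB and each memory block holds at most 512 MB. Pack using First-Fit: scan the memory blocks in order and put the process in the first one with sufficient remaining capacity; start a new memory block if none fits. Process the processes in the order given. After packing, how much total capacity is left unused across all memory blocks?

368 MB → memory block 1 (remaining 144 MB)
345 MB → memory block 2 (remaining 167 MB)
70 MB → memory block 1 (remaining 74 MB)
349 MB → memory block 3 (remaining 163 MB)
152 MB → memory block 2 (remaining 15 MB)
310 MB → memory block 4 (remaining 202 MB)
112 MB → memory block 3 (remaining 51 MB)
278 MB → memory block 5 (remaining 234 MB)
5 memory blocks × 512 MB = 2560 MB; used 1984 MB; unused 576 MB.

576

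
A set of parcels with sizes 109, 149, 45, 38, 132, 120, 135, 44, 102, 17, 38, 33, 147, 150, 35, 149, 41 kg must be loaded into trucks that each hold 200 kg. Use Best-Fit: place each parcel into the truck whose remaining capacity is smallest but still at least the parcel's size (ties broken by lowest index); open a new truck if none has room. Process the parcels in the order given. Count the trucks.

109 kg → truck 1 (remaining 91 kg)
149 kg → truck 2 (remaining 51 kg)
45 kg → truck 2 (remaining 6 kg)
38 kg → truck 1 (remaining 53 kg)
132 kg → truck 3 (remaining 68 kg)
120 kg → truck 4 (remaining 80 kg)
135 kg → truck 5 (remaining 65 kg)
44 kg → truck 1 (remaining 9 kg)
102 kg → truck 6 (remaining 98 kg)
17 kg → truck 5 (remaining 48 kg)
38 kg → truck 5 (remaining 10 kg)
33 kg → truck 3 (remaining 35 kg)
147 kg → truck 7 (remaining 53 kg)
150 kg → truck 8 (remaining 50 kg)
35 kg → truck 3 (remaining 0 kg)
149 kg → truck 9 (remaining 51 kg)
41 kg → truck 8 (remaining 9 kg)

9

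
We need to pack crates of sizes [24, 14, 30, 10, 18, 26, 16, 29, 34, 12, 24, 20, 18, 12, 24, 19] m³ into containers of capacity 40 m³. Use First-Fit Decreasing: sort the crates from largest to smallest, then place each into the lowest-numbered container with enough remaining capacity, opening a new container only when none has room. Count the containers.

Sorted descending: 34, 30, 29, 26, 24, 24, 24, 20, 19, 18, 18, 16, 14, 12, 12, 10.
34 m³ → container 1 (remaining 6 m³)
30 m³ → container 2 (remaining 10 m³)
29 m³ → container 3 (remaining 11 m³)
26 m³ → container 4 (remaining 14 m³)
24 m³ → container 5 (remaining 16 m³)
24 m³ → container 6 (remaining 16 m³)
24 m³ → container 7 (remaining 16 m³)
20 m³ → container 8 (remaining 20 m³)
19 m³ → container 8 (remaining 1 m³)
18 m³ → container 9 (remaining 22 m³)
18 m³ → container 9 (remaining 4 m³)
16 m³ → container 5 (remaining 0 m³)
14 m³ → container 4 (remaining 0 m³)
12 m³ → container 6 (remaining 4 m³)
12 m³ → container 7 (remaining 4 m³)
10 m³ → container 2 (remaining 0 m³)
Final containers: [34] [30,10] [29] [26,14] [24,16] [24,12] [24,12] [20,19] [18,18].

9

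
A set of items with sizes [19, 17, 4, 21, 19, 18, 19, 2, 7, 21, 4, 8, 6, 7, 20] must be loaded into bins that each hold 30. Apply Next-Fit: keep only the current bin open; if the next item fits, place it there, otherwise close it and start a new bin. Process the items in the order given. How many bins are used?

9

bin 1: place 19, 11 left
bin 2: place 17, 13 left
bin 2: place 4, 9 left
bin 3: place 21, 9 left
bin 4: place 19, 11 left
bin 5: place 18, 12 left
bin 6: place 19, 11 left
bin 6: place 2, 9 left
bin 6: place 7, 2 left
bin 7: place 21, 9 left
bin 7: place 4, 5 left
bin 8: place 8, 22 left
bin 8: place 6, 16 left
bin 8: place 7, 9 left
bin 9: place 20, 10 left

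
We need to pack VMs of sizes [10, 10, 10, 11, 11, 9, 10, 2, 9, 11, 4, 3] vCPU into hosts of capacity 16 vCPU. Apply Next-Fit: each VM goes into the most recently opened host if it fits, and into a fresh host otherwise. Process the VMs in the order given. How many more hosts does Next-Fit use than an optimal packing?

1

Next-Fit: [10] [10] [10] [11] [11] [9] [10,2] [9] [11,4] [3] → 10 hosts.
9 VMs exceed 8 vCPU (half the capacity), and no two of those can share a host, so at least 9 hosts are needed.
An optimal packing achieves that bound: [11,4] [11,3,2] [11] [10] [10] [10] [10] [9] [9] → 9 hosts.
Excess: 10 − 9 = 1.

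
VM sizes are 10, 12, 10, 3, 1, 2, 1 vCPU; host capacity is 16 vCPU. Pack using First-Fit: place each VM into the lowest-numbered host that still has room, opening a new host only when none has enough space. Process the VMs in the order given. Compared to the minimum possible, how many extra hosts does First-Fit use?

0

First-Fit: [10,3,1,2] [12,1] [10] → 3 hosts.
Total size 39 vCPU; any packing needs at least ⌈39/16⌉ = 3 hosts.
So 3 is already optimal.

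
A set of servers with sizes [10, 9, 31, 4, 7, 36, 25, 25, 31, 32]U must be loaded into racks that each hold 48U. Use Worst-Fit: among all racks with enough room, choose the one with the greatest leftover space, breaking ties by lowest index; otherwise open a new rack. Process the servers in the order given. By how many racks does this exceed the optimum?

1

Worst-Fit: [10,9,4,7] [31] [36] [25] [25] [31] [32] → 7 racks.
6 servers exceed 24U (half the capacity), and no two of those can share a rack, so at least 6 racks are needed.
An optimal packing achieves that bound: [36,10] [32,9,7] [31,4] [31] [25] [25] → 6 racks.
Excess: 7 − 6 = 1.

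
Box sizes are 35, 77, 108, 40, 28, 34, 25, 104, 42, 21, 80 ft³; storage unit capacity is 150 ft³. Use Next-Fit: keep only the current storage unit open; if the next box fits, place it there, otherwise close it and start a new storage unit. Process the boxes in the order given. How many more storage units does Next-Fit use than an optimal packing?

Next-Fit: [35,77] [108,40] [28,34,25] [104,42] [21,80] → 5 storage units.
Total size 594 ft³; any packing needs at least ⌈594/150⌉ = 4 storage units.
An optimal packing achieves that bound: [108,42] [104,25,21] [80,40,28] [77,35,34] → 4 storage units.
Excess: 5 − 4 = 1.

1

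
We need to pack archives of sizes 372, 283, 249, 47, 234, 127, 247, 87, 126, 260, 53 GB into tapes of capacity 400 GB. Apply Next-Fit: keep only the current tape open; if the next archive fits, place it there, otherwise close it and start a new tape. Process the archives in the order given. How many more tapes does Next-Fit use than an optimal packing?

Next-Fit: [372] [283] [249,47] [234,127] [247,87] [126,260] [53] → 7 tapes.
Total size 2085 GB; any packing needs at least ⌈2085/400⌉ = 6 tapes.
An optimal packing achieves that bound: [372] [283,87] [260,127] [249,126] [247,53,47] [234] → 6 tapes.
Excess: 7 − 6 = 1.

1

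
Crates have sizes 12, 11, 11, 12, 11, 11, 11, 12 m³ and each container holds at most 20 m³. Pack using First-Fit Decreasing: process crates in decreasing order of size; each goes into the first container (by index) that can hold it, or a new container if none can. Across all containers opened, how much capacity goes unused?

Sorted descending: 12, 12, 12, 11, 11, 11, 11, 11.
container 1: place 12 m³, 8 m³ left
container 2: place 12 m³, 8 m³ left
container 3: place 12 m³, 8 m³ left
container 4: place 11 m³, 9 m³ left
container 5: place 11 m³, 9 m³ left
container 6: place 11 m³, 9 m³ left
container 7: place 11 m³, 9 m³ left
container 8: place 11 m³, 9 m³ left
8 containers × 20 m³ = 160 m³; used 91 m³; unused 69 m³.

69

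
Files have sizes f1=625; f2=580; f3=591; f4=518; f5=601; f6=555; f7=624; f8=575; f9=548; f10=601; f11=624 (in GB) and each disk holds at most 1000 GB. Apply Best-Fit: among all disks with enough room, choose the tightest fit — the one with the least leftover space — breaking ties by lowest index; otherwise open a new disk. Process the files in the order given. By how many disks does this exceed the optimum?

0

Best-Fit: [625] [580] [591] [518] [601] [555] [624] [575] [548] [601] [624] → 11 disks.
11 files exceed 500 GB (half the capacity), and no two of those can share a disk, so at least 11 disks are needed.
So 11 is already optimal.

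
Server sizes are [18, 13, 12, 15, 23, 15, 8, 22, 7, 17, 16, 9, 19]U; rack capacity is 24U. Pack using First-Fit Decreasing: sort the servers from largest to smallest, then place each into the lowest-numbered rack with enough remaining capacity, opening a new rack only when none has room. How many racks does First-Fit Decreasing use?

Sorted descending: 23, 22, 19, 18, 17, 16, 15, 15, 13, 12, 9, 8, 7.
23U → rack 1 (remaining 1U)
22U → rack 2 (remaining 2U)
19U → rack 3 (remaining 5U)
18U → rack 4 (remaining 6U)
17U → rack 5 (remaining 7U)
16U → rack 6 (remaining 8U)
15U → rack 7 (remaining 9U)
15U → rack 8 (remaining 9U)
13U → rack 9 (remaining 11U)
12U → rack 10 (remaining 12U)
9U → rack 7 (remaining 0U)
8U → rack 6 (remaining 0U)
7U → rack 5 (remaining 0U)
Final racks: [23] [22] [19] [18] [17,7] [16,8] [15,9] [15] [13] [12].

10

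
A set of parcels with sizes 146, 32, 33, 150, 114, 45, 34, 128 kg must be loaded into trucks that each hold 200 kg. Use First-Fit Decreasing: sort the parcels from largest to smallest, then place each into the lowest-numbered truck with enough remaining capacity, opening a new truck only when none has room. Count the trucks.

Sorted descending: 150, 146, 128, 114, 45, 34, 33, 32.
truck 1: place 150 kg, 50 kg left
truck 2: place 146 kg, 54 kg left
truck 3: place 128 kg, 72 kg left
truck 4: place 114 kg, 86 kg left
truck 1: place 45 kg, 5 kg left
truck 2: place 34 kg, 20 kg left
truck 3: place 33 kg, 39 kg left
truck 3: place 32 kg, 7 kg left

4 trucks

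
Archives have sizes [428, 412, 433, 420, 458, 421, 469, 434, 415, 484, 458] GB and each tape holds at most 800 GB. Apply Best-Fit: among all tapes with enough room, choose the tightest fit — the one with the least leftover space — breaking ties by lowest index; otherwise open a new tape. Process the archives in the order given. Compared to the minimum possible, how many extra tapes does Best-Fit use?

0

Best-Fit: [428] [412] [433] [420] [458] [421] [469] [434] [415] [484] [458] → 11 tapes.
11 archives exceed 400 GB (half the capacity), and no two of those can share a tape, so at least 11 tapes are needed.
So 11 is already optimal.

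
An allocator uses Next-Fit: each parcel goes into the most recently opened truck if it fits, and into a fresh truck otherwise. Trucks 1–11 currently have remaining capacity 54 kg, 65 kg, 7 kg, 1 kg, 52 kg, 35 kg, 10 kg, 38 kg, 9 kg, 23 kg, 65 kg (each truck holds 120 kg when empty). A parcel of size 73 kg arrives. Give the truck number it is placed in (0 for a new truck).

0

Next-Fit only looks at truck 11, which has 65 kg free.
73 kg does not fit, so a new truck is opened.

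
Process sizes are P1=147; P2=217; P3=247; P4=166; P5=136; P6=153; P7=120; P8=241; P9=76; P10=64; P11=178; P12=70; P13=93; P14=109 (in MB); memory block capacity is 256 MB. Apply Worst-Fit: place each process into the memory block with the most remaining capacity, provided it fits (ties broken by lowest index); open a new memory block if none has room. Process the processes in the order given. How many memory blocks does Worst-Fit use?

9

Put P1 (147 MB) in memory block 1; 109 MB remain.
Put P2 (217 MB) in memory block 2; 39 MB remain.
Put P3 (247 MB) in memory block 3; 9 MB remain.
Put P4 (166 MB) in memory block 4; 90 MB remain.
Put P5 (136 MB) in memory block 5; 120 MB remain.
Put P6 (153 MB) in memory block 6; 103 MB remain.
Put P7 (120 MB) in memory block 5; 0 MB remain.
Put P8 (241 MB) in memory block 7; 15 MB remain.
Put P9 (76 MB) in memory block 1; 33 MB remain.
Put P10 (64 MB) in memory block 6; 39 MB remain.
Put P11 (178 MB) in memory block 8; 78 MB remain.
Put P12 (70 MB) in memory block 4; 20 MB remain.
Put P13 (93 MB) in memory block 9; 163 MB remain.
Put P14 (109 MB) in memory block 9; 54 MB remain.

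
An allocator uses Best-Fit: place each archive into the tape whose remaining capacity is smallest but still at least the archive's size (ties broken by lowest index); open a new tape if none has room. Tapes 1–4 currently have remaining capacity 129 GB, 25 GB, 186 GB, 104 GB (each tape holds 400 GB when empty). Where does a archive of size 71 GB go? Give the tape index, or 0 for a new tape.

Tapes with room: tape 1 (129 GB), tape 3 (186 GB), tape 4 (104 GB).
Tightest fit is tape 4 with 104 GB free.

4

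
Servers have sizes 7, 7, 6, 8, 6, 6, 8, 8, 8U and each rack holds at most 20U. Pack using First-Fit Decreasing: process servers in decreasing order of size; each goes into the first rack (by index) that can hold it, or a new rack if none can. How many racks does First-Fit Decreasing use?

Sorted descending: 8, 8, 8, 8, 7, 7, 6, 6, 6.
rack 1: place 8U, 12U left
rack 1: place 8U, 4U left
rack 2: place 8U, 12U left
rack 2: place 8U, 4U left
rack 3: place 7U, 13U left
rack 3: place 7U, 6U left
rack 3: place 6U, 0U left
rack 4: place 6U, 14U left
rack 4: place 6U, 8U left
Final racks: [8,8] [8,8] [7,7,6] [6,6].

4 racks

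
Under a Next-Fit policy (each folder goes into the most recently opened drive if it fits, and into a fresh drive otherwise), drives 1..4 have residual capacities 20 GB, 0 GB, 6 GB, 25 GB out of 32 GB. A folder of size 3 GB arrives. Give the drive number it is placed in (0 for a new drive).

4

Next-Fit only looks at drive 4, which has 25 GB free.
3 GB fits there.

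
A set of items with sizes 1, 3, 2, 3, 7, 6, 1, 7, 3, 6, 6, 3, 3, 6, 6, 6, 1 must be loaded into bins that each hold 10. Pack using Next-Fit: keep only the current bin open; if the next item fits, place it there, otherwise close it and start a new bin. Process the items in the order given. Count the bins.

9 bins

Put 1 in bin 1; 9 remain.
Put 3 in bin 1; 6 remain.
Put 2 in bin 1; 4 remain.
Put 3 in bin 1; 1 remain.
Put 7 in bin 2; 3 remain.
Put 6 in bin 3; 4 remain.
Put 1 in bin 3; 3 remain.
Put 7 in bin 4; 3 remain.
Put 3 in bin 4; 0 remain.
Put 6 in bin 5; 4 remain.
Put 6 in bin 6; 4 remain.
Put 3 in bin 6; 1 remain.
Put 3 in bin 7; 7 remain.
Put 6 in bin 7; 1 remain.
Put 6 in bin 8; 4 remain.
Put 6 in bin 9; 4 remain.
Put 1 in bin 9; 3 remain.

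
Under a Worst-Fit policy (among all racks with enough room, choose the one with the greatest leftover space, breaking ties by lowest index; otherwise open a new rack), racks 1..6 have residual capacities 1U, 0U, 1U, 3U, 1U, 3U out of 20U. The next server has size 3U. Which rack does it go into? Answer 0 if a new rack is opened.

Racks with room: rack 4 (3U), rack 6 (3U).
Most room is rack 4 with 3U free.

4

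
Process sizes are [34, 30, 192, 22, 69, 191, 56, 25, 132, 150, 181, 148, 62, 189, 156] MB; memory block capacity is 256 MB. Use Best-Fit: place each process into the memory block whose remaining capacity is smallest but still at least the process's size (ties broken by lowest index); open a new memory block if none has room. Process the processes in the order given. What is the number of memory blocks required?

34 MB → memory block 1 (remaining 222 MB)
30 MB → memory block 1 (remaining 192 MB)
192 MB → memory block 1 (remaining 0 MB)
22 MB → memory block 2 (remaining 234 MB)
69 MB → memory block 2 (remaining 165 MB)
191 MB → memory block 3 (remaining 65 MB)
56 MB → memory block 3 (remaining 9 MB)
25 MB → memory block 2 (remaining 140 MB)
132 MB → memory block 2 (remaining 8 MB)
150 MB → memory block 4 (remaining 106 MB)
181 MB → memory block 5 (remaining 75 MB)
148 MB → memory block 6 (remaining 108 MB)
62 MB → memory block 5 (remaining 13 MB)
189 MB → memory block 7 (remaining 67 MB)
156 MB → memory block 8 (remaining 100 MB)

8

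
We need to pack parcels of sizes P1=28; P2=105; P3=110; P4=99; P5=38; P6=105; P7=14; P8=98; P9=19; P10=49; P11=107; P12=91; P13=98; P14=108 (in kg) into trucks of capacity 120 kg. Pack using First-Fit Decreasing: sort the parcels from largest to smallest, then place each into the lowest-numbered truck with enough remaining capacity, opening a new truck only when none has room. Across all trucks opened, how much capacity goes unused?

Sorted descending: 110, 108, 107, 105, 105, 99, 98, 98, 91, 49, 38, 28, 19, 14.
Put 110 kg in truck 1; 10 kg remain.
Put 108 kg in truck 2; 12 kg remain.
Put 107 kg in truck 3; 13 kg remain.
Put 105 kg in truck 4; 15 kg remain.
Put 105 kg in truck 5; 15 kg remain.
Put 99 kg in truck 6; 21 kg remain.
Put 98 kg in truck 7; 22 kg remain.
Put 98 kg in truck 8; 22 kg remain.
Put 91 kg in truck 9; 29 kg remain.
Put 49 kg in truck 10; 71 kg remain.
Put 38 kg in truck 10; 33 kg remain.
Put 28 kg in truck 9; 1 kg remain.
Put 19 kg in truck 6; 2 kg remain.
Put 14 kg in truck 4; 1 kg remain.
10 trucks × 120 kg = 1200 kg; used 1069 kg; unused 131 kg.

131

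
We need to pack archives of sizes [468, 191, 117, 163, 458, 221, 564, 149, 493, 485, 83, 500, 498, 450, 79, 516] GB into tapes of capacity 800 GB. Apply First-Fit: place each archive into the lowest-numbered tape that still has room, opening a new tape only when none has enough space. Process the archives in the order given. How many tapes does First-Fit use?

9 tapes

tape 1: place 468 GB, 332 GB left
tape 1: place 191 GB, 141 GB left
tape 1: place 117 GB, 24 GB left
tape 2: place 163 GB, 637 GB left
tape 2: place 458 GB, 179 GB left
tape 3: place 221 GB, 579 GB left
tape 3: place 564 GB, 15 GB left
tape 2: place 149 GB, 30 GB left
tape 4: place 493 GB, 307 GB left
tape 5: place 485 GB, 315 GB left
tape 4: place 83 GB, 224 GB left
tape 6: place 500 GB, 300 GB left
tape 7: place 498 GB, 302 GB left
tape 8: place 450 GB, 350 GB left
tape 4: place 79 GB, 145 GB left
tape 9: place 516 GB, 284 GB left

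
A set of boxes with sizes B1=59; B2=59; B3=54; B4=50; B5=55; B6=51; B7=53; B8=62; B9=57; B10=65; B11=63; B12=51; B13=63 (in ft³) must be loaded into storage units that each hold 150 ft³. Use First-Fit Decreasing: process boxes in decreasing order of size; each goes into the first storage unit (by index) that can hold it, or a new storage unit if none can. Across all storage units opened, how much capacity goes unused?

Sorted descending: 65, 63, 63, 62, 59, 59, 57, 55, 54, 53, 51, 51, 50.
Put 65 ft³ in storage unit 1; 85 ft³ remain.
Put 63 ft³ in storage unit 1; 22 ft³ remain.
Put 63 ft³ in storage unit 2; 87 ft³ remain.
Put 62 ft³ in storage unit 2; 25 ft³ remain.
Put 59 ft³ in storage unit 3; 91 ft³ remain.
Put 59 ft³ in storage unit 3; 32 ft³ remain.
Put 57 ft³ in storage unit 4; 93 ft³ remain.
Put 55 ft³ in storage unit 4; 38 ft³ remain.
Put 54 ft³ in storage unit 5; 96 ft³ remain.
Put 53 ft³ in storage unit 5; 43 ft³ remain.
Put 51 ft³ in storage unit 6; 99 ft³ remain.
Put 51 ft³ in storage unit 6; 48 ft³ remain.
Put 50 ft³ in storage unit 7; 100 ft³ remain.
7 storage units × 150 ft³ = 1050 ft³; used 742 ft³; unused 308 ft³.

308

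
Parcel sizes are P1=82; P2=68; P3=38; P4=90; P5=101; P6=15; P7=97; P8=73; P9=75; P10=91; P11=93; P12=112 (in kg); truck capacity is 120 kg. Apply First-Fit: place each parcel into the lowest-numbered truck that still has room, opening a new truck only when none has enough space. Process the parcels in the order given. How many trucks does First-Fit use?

10

truck 1: place P1 (82 kg), 38 kg left
truck 2: place P2 (68 kg), 52 kg left
truck 1: place P3 (38 kg), 0 kg left
truck 3: place P4 (90 kg), 30 kg left
truck 4: place P5 (101 kg), 19 kg left
truck 2: place P6 (15 kg), 37 kg left
truck 5: place P7 (97 kg), 23 kg left
truck 6: place P8 (73 kg), 47 kg left
truck 7: place P9 (75 kg), 45 kg left
truck 8: place P10 (91 kg), 29 kg left
truck 9: place P11 (93 kg), 27 kg left
truck 10: place P12 (112 kg), 8 kg left
Final trucks: [82,38] [68,15] [90] [101] [97] [73] [75] [91] [93] [112].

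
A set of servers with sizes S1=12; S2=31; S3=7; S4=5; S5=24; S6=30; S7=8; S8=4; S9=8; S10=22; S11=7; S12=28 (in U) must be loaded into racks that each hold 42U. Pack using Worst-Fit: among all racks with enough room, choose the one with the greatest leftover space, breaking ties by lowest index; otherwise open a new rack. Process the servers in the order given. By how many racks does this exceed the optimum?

Worst-Fit: [12,7,5,8] [31] [24,4,8] [30] [22,7] [28] → 6 racks.
Total size 186U; any packing needs at least ⌈186/42⌉ = 5 racks.
An optimal packing achieves that bound: [31,8] [30,12] [28,8,5] [24,7,7,4] [22] → 5 racks.
Excess: 6 − 5 = 1.

1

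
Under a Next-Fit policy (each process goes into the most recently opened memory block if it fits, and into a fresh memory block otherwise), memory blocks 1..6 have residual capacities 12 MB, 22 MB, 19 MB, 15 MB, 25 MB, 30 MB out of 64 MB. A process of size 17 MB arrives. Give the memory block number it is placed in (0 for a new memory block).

6

Next-Fit only looks at memory block 6, which has 30 MB free.
17 MB fits there.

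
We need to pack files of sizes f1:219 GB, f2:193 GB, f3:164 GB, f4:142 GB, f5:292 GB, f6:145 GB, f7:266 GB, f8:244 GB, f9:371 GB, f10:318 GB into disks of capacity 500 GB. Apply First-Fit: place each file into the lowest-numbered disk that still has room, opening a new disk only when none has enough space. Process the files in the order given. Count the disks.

7

Put f1 (219 GB) in disk 1; 281 GB remain.
Put f2 (193 GB) in disk 1; 88 GB remain.
Put f3 (164 GB) in disk 2; 336 GB remain.
Put f4 (142 GB) in disk 2; 194 GB remain.
Put f5 (292 GB) in disk 3; 208 GB remain.
Put f6 (145 GB) in disk 2; 49 GB remain.
Put f7 (266 GB) in disk 4; 234 GB remain.
Put f8 (244 GB) in disk 5; 256 GB remain.
Put f9 (371 GB) in disk 6; 129 GB remain.
Put f10 (318 GB) in disk 7; 182 GB remain.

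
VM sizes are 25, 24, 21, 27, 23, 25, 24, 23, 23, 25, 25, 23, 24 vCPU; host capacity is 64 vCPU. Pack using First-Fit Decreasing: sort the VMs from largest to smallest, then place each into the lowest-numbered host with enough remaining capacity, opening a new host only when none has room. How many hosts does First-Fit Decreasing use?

Sorted descending: 27, 25, 25, 25, 25, 24, 24, 24, 23, 23, 23, 23, 21.
host 1: place 27 vCPU, 37 vCPU left
host 1: place 25 vCPU, 12 vCPU left
host 2: place 25 vCPU, 39 vCPU left
host 2: place 25 vCPU, 14 vCPU left
host 3: place 25 vCPU, 39 vCPU left
host 3: place 24 vCPU, 15 vCPU left
host 4: place 24 vCPU, 40 vCPU left
host 4: place 24 vCPU, 16 vCPU left
host 5: place 23 vCPU, 41 vCPU left
host 5: place 23 vCPU, 18 vCPU left
host 6: place 23 vCPU, 41 vCPU left
host 6: place 23 vCPU, 18 vCPU left
host 7: place 21 vCPU, 43 vCPU left
Final hosts: [27,25] [25,25] [25,24] [24,24] [23,23] [23,23] [21].

7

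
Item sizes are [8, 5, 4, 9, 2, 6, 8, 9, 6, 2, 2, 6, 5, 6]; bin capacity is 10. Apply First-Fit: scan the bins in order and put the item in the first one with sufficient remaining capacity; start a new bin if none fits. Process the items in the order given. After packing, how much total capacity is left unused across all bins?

8 → bin 1 (remaining 2)
5 → bin 2 (remaining 5)
4 → bin 2 (remaining 1)
9 → bin 3 (remaining 1)
2 → bin 1 (remaining 0)
6 → bin 4 (remaining 4)
8 → bin 5 (remaining 2)
9 → bin 6 (remaining 1)
6 → bin 7 (remaining 4)
2 → bin 4 (remaining 2)
2 → bin 4 (remaining 0)
6 → bin 8 (remaining 4)
5 → bin 9 (remaining 5)
6 → bin 10 (remaining 4)
10 bins × 10 = 100; used 78; unused 22.

22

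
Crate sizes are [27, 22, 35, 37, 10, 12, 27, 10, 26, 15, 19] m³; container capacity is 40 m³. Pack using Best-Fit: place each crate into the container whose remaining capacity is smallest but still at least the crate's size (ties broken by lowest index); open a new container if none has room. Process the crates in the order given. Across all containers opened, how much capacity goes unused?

container 1: place 27 m³, 13 m³ left
container 2: place 22 m³, 18 m³ left
container 3: place 35 m³, 5 m³ left
container 4: place 37 m³, 3 m³ left
container 1: place 10 m³, 3 m³ left
container 2: place 12 m³, 6 m³ left
container 5: place 27 m³, 13 m³ left
container 5: place 10 m³, 3 m³ left
container 6: place 26 m³, 14 m³ left
container 7: place 15 m³, 25 m³ left
container 7: place 19 m³, 6 m³ left
7 containers × 40 m³ = 280 m³; used 240 m³; unused 40 m³.

40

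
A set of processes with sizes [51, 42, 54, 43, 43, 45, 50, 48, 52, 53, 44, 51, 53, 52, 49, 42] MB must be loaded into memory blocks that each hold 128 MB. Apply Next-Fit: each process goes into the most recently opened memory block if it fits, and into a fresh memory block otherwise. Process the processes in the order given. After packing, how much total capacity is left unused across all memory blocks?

252

Put 51 MB in memory block 1; 77 MB remain.
Put 42 MB in memory block 1; 35 MB remain.
Put 54 MB in memory block 2; 74 MB remain.
Put 43 MB in memory block 2; 31 MB remain.
Put 43 MB in memory block 3; 85 MB remain.
Put 45 MB in memory block 3; 40 MB remain.
Put 50 MB in memory block 4; 78 MB remain.
Put 48 MB in memory block 4; 30 MB remain.
Put 52 MB in memory block 5; 76 MB remain.
Put 53 MB in memory block 5; 23 MB remain.
Put 44 MB in memory block 6; 84 MB remain.
Put 51 MB in memory block 6; 33 MB remain.
Put 53 MB in memory block 7; 75 MB remain.
Put 52 MB in memory block 7; 23 MB remain.
Put 49 MB in memory block 8; 79 MB remain.
Put 42 MB in memory block 8; 37 MB remain.
8 memory blocks × 128 MB = 1024 MB; used 772 MB; unused 252 MB.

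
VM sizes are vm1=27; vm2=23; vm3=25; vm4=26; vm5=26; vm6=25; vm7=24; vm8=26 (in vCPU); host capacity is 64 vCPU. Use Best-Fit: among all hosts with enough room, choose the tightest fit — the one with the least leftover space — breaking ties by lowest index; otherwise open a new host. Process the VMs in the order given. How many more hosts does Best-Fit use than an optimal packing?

0

Best-Fit: [27,23] [25,26] [26,25] [24,26] → 4 hosts.
Total size 202 vCPU; any packing needs at least ⌈202/64⌉ = 4 hosts.
So 4 is already optimal.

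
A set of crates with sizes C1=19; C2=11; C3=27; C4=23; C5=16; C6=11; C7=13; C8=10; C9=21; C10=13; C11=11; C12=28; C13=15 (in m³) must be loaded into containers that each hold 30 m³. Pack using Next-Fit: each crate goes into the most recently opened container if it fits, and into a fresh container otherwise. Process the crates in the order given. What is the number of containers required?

9

C1 (19 m³) → container 1 (remaining 11 m³)
C2 (11 m³) → container 1 (remaining 0 m³)
C3 (27 m³) → container 2 (remaining 3 m³)
C4 (23 m³) → container 3 (remaining 7 m³)
C5 (16 m³) → container 4 (remaining 14 m³)
C6 (11 m³) → container 4 (remaining 3 m³)
C7 (13 m³) → container 5 (remaining 17 m³)
C8 (10 m³) → container 5 (remaining 7 m³)
C9 (21 m³) → container 6 (remaining 9 m³)
C10 (13 m³) → container 7 (remaining 17 m³)
C11 (11 m³) → container 7 (remaining 6 m³)
C12 (28 m³) → container 8 (remaining 2 m³)
C13 (15 m³) → container 9 (remaining 15 m³)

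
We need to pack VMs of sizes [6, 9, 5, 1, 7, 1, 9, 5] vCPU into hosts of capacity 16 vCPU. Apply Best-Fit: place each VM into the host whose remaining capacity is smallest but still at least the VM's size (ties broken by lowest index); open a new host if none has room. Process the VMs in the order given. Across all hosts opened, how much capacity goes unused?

5

host 1: place 6 vCPU, 10 vCPU left
host 1: place 9 vCPU, 1 vCPU left
host 2: place 5 vCPU, 11 vCPU left
host 1: place 1 vCPU, 0 vCPU left
host 2: place 7 vCPU, 4 vCPU left
host 2: place 1 vCPU, 3 vCPU left
host 3: place 9 vCPU, 7 vCPU left
host 3: place 5 vCPU, 2 vCPU left
3 hosts × 16 vCPU = 48 vCPU; used 43 vCPU; unused 5 vCPU.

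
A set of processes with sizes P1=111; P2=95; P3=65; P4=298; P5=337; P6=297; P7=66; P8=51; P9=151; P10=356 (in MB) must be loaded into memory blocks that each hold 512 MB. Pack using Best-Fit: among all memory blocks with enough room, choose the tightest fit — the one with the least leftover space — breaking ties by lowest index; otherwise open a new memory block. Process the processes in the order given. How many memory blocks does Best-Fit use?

5 memory blocks

P1 (111 MB) → memory block 1 (remaining 401 MB)
P2 (95 MB) → memory block 1 (remaining 306 MB)
P3 (65 MB) → memory block 1 (remaining 241 MB)
P4 (298 MB) → memory block 2 (remaining 214 MB)
P5 (337 MB) → memory block 3 (remaining 175 MB)
P6 (297 MB) → memory block 4 (remaining 215 MB)
P7 (66 MB) → memory block 3 (remaining 109 MB)
P8 (51 MB) → memory block 3 (remaining 58 MB)
P9 (151 MB) → memory block 2 (remaining 63 MB)
P10 (356 MB) → memory block 5 (remaining 156 MB)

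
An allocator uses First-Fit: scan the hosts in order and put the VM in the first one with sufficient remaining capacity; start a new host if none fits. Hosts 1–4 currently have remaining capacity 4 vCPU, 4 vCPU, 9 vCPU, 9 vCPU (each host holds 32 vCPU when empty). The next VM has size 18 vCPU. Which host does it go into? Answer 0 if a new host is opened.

0

No host has ≥ 18 vCPU free, so a new host is opened.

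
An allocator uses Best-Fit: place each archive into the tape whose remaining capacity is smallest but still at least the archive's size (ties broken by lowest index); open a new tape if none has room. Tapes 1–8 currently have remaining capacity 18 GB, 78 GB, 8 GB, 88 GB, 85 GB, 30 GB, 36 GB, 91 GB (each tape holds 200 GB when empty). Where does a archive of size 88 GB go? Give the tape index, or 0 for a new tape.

Tapes with room: tape 4 (88 GB), tape 8 (91 GB).
Tightest fit is tape 4 with 88 GB free.

4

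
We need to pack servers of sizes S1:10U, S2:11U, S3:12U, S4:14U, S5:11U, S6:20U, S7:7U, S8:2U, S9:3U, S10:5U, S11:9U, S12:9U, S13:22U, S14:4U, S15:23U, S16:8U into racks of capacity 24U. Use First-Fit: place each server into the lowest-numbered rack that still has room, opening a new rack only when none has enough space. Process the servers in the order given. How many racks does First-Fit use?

rack 1: place S1 (10U), 14U left
rack 1: place S2 (11U), 3U left
rack 2: place S3 (12U), 12U left
rack 3: place S4 (14U), 10U left
rack 2: place S5 (11U), 1U left
rack 4: place S6 (20U), 4U left
rack 3: place S7 (7U), 3U left
rack 1: place S8 (2U), 1U left
rack 3: place S9 (3U), 0U left
rack 5: place S10 (5U), 19U left
rack 5: place S11 (9U), 10U left
rack 5: place S12 (9U), 1U left
rack 6: place S13 (22U), 2U left
rack 4: place S14 (4U), 0U left
rack 7: place S15 (23U), 1U left
rack 8: place S16 (8U), 16U left

8 racks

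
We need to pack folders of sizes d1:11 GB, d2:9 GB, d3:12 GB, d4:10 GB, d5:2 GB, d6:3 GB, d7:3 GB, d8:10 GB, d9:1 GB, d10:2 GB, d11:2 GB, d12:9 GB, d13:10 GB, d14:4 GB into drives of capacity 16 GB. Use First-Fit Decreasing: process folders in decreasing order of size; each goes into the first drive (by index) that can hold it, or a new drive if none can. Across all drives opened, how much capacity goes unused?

Sorted descending: 12, 11, 10, 10, 10, 9, 9, 4, 3, 3, 2, 2, 2, 1.
12 GB → drive 1 (remaining 4 GB)
11 GB → drive 2 (remaining 5 GB)
10 GB → drive 3 (remaining 6 GB)
10 GB → drive 4 (remaining 6 GB)
10 GB → drive 5 (remaining 6 GB)
9 GB → drive 6 (remaining 7 GB)
9 GB → drive 7 (remaining 7 GB)
4 GB → drive 1 (remaining 0 GB)
3 GB → drive 2 (remaining 2 GB)
3 GB → drive 3 (remaining 3 GB)
2 GB → drive 2 (remaining 0 GB)
2 GB → drive 3 (remaining 1 GB)
2 GB → drive 4 (remaining 4 GB)
1 GB → drive 3 (remaining 0 GB)
7 drives × 16 GB = 112 GB; used 88 GB; unused 24 GB.

24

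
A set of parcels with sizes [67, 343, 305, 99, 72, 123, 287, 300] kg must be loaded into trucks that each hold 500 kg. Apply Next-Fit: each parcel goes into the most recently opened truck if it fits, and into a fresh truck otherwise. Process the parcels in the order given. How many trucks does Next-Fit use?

4 trucks

truck 1: place 67 kg, 433 kg left
truck 1: place 343 kg, 90 kg left
truck 2: place 305 kg, 195 kg left
truck 2: place 99 kg, 96 kg left
truck 2: place 72 kg, 24 kg left
truck 3: place 123 kg, 377 kg left
truck 3: place 287 kg, 90 kg left
truck 4: place 300 kg, 200 kg left
Final trucks: [67,343] [305,99,72] [123,287] [300].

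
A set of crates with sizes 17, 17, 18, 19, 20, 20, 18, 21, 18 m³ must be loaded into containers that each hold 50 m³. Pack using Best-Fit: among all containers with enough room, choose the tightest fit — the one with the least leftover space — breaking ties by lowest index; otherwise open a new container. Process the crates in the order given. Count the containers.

5 containers

container 1: place 17 m³, 33 m³ left
container 1: place 17 m³, 16 m³ left
container 2: place 18 m³, 32 m³ left
container 2: place 19 m³, 13 m³ left
container 3: place 20 m³, 30 m³ left
container 3: place 20 m³, 10 m³ left
container 4: place 18 m³, 32 m³ left
container 4: place 21 m³, 11 m³ left
container 5: place 18 m³, 32 m³ left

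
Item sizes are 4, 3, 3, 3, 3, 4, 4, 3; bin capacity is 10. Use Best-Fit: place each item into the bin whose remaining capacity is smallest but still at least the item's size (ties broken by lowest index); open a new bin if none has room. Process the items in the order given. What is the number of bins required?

3

Put 4 in bin 1; 6 remain.
Put 3 in bin 1; 3 remain.
Put 3 in bin 1; 0 remain.
Put 3 in bin 2; 7 remain.
Put 3 in bin 2; 4 remain.
Put 4 in bin 2; 0 remain.
Put 4 in bin 3; 6 remain.
Put 3 in bin 3; 3 remain.
Final bins: [4,3,3] [3,3,4] [4,3].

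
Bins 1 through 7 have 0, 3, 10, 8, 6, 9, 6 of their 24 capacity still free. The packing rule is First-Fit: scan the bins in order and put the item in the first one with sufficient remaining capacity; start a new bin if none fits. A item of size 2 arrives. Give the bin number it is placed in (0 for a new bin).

2

Bins with room: bin 2 (3), bin 3 (10), bin 4 (8), bin 5 (6), bin 6 (9), bin 7 (6).
The first with room is bin 2.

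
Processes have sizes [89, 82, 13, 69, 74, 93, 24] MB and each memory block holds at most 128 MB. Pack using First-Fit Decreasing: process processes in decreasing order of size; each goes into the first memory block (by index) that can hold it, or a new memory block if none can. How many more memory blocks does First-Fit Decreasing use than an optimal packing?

0

First-Fit Decreasing: [93,24] [89,13] [82] [74] [69] → 5 memory blocks.
5 processes exceed 64 MB (half the capacity), and no two of those can share a memory block, so at least 5 memory blocks are needed.
So 5 is already optimal.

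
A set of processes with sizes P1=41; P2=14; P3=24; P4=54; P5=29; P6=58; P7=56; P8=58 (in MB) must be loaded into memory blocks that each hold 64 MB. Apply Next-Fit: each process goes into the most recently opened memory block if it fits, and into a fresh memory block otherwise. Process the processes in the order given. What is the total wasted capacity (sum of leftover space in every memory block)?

memory block 1: place P1 (41 MB), 23 MB left
memory block 1: place P2 (14 MB), 9 MB left
memory block 2: place P3 (24 MB), 40 MB left
memory block 3: place P4 (54 MB), 10 MB left
memory block 4: place P5 (29 MB), 35 MB left
memory block 5: place P6 (58 MB), 6 MB left
memory block 6: place P7 (56 MB), 8 MB left
memory block 7: place P8 (58 MB), 6 MB left
7 memory blocks × 64 MB = 448 MB; used 334 MB; unused 114 MB.

114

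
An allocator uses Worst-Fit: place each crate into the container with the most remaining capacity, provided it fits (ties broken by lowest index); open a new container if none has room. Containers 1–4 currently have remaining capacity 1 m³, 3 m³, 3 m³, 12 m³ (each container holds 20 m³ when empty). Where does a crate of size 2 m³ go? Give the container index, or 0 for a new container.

Containers with room: container 2 (3 m³), container 3 (3 m³), container 4 (12 m³).
Most room is container 4 with 12 m³ free.

4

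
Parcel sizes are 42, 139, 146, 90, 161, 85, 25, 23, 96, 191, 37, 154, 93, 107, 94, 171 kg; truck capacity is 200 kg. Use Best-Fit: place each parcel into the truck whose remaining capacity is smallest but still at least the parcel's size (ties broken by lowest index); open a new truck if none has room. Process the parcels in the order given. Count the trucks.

10

truck 1: place 42 kg, 158 kg left
truck 1: place 139 kg, 19 kg left
truck 2: place 146 kg, 54 kg left
truck 3: place 90 kg, 110 kg left
truck 4: place 161 kg, 39 kg left
truck 3: place 85 kg, 25 kg left
truck 3: place 25 kg, 0 kg left
truck 4: place 23 kg, 16 kg left
truck 5: place 96 kg, 104 kg left
truck 6: place 191 kg, 9 kg left
truck 2: place 37 kg, 17 kg left
truck 7: place 154 kg, 46 kg left
truck 5: place 93 kg, 11 kg left
truck 8: place 107 kg, 93 kg left
truck 9: place 94 kg, 106 kg left
truck 10: place 171 kg, 29 kg left
Final trucks: [42,139] [146,37] [90,85,25] [161,23] [96,93] [191] [154] [107] [94] [171].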